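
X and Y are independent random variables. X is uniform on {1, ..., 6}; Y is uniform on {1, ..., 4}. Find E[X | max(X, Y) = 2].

Outcomes with max(X, Y) = 2: (1,2), (2,1), (2,2), each with probability 1/24.
E[X | max(X, Y) = 2] = (1 + 2 + 2) / 3 = 5/3.

5/3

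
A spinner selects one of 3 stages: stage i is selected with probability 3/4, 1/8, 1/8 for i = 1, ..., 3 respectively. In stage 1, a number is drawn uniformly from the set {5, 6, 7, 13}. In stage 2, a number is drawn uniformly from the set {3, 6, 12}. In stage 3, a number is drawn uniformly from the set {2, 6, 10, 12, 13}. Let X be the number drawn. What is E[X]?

621/80

E[X | stage 1] = (5+6+7+13)/4 = 31/4.
E[X | stage 2] = (3+6+12)/3 = 7.
E[X | stage 3] = (2+6+10+12+13)/5 = 43/5.
E[X] = (3/4)·(31/4) + (1/8)·(7) + (1/8)·(43/5) = 621/80.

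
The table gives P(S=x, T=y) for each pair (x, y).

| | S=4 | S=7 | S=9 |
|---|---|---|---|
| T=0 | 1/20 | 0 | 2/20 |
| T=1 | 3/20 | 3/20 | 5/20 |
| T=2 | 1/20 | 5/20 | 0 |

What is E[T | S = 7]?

P(S = 7) = 2/5.
Summing T·P(S=x,T=y) over the conditioning event gives 13/20.
E[T | S = 7] = (13/20) / (2/5) = 13/8.

13/8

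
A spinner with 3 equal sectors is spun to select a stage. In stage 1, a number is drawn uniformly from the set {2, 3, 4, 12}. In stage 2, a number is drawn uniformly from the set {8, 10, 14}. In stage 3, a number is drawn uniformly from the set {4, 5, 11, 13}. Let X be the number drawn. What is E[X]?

145/18

E[X | stage 1] = (2+3+4+12)/4 = 21/4.
E[X | stage 2] = (8+10+14)/3 = 32/3.
E[X | stage 3] = (4+5+11+13)/4 = 33/4.
By the law of total expectation,
E[X] = (1/3)·(21/4) + (1/3)·(32/3) + (1/3)·(33/4) = 145/18.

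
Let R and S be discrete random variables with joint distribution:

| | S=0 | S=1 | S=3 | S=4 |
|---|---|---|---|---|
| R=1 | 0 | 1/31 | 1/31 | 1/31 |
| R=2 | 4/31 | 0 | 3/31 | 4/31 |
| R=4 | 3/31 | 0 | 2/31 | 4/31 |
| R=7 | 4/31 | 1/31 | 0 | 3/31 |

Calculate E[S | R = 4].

22/9

P(R = 4) = 9/31.
Summing S·P(R=x,S=y) over the conditioning event gives 22/31.
E[S | R = 4] = (22/31) / (9/31) = 22/9.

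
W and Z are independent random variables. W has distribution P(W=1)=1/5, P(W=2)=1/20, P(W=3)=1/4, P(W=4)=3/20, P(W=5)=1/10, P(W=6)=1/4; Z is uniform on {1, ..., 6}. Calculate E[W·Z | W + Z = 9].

56/3

P(W + Z = 9) = 1/8.
Summing WZ·P(x,y) over outcomes with W + Z = 9 gives 7/3.
E[W·Z | W + Z = 9] = (7/3) / (1/8) = 56/3.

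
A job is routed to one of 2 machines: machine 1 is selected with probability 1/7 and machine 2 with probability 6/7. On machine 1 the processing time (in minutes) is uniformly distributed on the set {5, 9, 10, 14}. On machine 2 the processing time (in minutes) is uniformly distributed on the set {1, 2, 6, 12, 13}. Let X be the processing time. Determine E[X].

503/70

E[X | machine 1] = (5+9+10+14)/4 = 19/2.
E[X | machine 2] = (1+2+6+12+13)/5 = 34/5.
E[X] = (1/7)·(19/2) + (6/7)·(34/5) = 503/70.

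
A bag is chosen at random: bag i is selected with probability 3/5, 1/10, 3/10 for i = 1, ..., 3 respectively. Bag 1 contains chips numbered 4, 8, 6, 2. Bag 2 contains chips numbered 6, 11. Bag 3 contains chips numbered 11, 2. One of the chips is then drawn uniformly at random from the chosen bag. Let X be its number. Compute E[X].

29/5

E[X | bag 1] = (4+8+6+2)/4 = 5.
E[X | bag 2] = (6+11)/2 = 17/2.
E[X | bag 3] = (11+2)/2 = 13/2.
E[X] = (3/5)·(5) + (1/10)·(17/2) + (3/10)·(13/2) = 29/5.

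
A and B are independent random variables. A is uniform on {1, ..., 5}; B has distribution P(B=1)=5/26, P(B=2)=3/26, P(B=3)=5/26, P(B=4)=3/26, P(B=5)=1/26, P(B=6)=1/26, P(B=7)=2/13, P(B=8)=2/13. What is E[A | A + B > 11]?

14/3

P(A + B > 11) = 6/65.
Summing A·P(x,y) over outcomes with A + B > 11 gives 28/65.
E[A | A + B > 11] = (28/65) / (6/65) = 14/3.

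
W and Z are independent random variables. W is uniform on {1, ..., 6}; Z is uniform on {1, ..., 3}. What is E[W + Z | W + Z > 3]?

91/15

P(W + Z > 3) = 5/6.
Summing (W+Z)·P(x,y) over outcomes with W + Z > 3 gives 91/18.
E[W + Z | W + Z > 3] = (91/18) / (5/6) = 91/15.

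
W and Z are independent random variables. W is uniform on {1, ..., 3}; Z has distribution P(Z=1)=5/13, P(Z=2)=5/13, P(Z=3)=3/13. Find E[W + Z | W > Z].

4

P(W > Z) = 5/13.
Summing (W+Z)·P(x,y) over outcomes with W > Z gives 20/13.
E[W + Z | W > Z] = (20/13) / (5/13) = 4.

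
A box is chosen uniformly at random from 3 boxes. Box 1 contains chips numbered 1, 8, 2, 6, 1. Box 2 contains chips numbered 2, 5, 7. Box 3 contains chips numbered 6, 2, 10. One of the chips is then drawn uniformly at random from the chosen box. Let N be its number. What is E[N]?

E[N | box 1] = (1+8+2+6+1)/5 = 18/5.
E[N | box 2] = (2+5+7)/3 = 14/3.
E[N | box 3] = (6+2+10)/3 = 6.
E[N] = (1/3)·(18/5) + (1/3)·(14/3) + (1/3)·(6) = 214/45.

214/45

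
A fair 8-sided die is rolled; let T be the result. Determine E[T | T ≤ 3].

2

Given T ≤ 3, T is equally likely to be any of {1, 2, 3}.
E[T | T ≤ 3] = (1 + 2 + 3) / 3 = 2.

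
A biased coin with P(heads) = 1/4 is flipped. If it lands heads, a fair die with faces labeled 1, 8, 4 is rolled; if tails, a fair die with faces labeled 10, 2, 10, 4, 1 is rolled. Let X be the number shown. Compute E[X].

77/15

E[X | heads] = (1+8+4)/3 = 13/3.
E[X | tails] = (10+2+10+4+1)/5 = 27/5.
E[X] = (1/4)·(13/3) + (3/4)·(27/5) = 77/15.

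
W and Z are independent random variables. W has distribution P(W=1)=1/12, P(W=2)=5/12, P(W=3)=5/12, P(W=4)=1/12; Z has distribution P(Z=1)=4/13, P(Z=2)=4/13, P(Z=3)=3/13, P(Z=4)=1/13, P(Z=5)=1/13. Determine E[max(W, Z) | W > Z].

P(W > Z) = 71/156.
Summing max(W,Z)·P(x,y) over outcomes with W > Z gives 17/13.
E[max(W, Z) | W > Z] = (17/13) / (71/156) = 204/71.

204/71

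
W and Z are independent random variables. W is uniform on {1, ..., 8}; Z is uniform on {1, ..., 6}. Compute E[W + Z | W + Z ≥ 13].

Outcomes with W + Z ≥ 13: (7,6), (8,5), (8,6), each with probability 1/48.
E[W + Z | W + Z ≥ 13] = (13 + 13 + 14) / 3 = 40/3.

40/3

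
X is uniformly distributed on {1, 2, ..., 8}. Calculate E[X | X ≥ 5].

Given X ≥ 5, X is equally likely to be any of {5, 6, 7, 8}.
E[X | X ≥ 5] = (5 + 6 + 7 + 8) / 4 = 13/2.

13/2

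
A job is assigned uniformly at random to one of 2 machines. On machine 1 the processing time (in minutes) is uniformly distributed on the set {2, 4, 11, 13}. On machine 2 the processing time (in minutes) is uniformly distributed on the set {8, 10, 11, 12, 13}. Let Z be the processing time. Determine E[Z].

E[Z | machine 1] = (2+4+11+13)/4 = 15/2.
E[Z | machine 2] = (8+10+11+12+13)/5 = 54/5.
E[Z] = (1/2)·(15/2) + (1/2)·(54/5) = 183/20.

183/20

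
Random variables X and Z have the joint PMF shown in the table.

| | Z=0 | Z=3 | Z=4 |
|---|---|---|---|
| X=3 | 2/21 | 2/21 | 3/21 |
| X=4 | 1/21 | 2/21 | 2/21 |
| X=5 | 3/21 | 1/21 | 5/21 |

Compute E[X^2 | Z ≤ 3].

184/11

P(Z ≤ 3) = 11/21.
Summing X^2·P(X=x,Z=y) over the conditioning event gives 184/21.
E[X^2 | Z ≤ 3] = (184/21) / (11/21) = 184/11.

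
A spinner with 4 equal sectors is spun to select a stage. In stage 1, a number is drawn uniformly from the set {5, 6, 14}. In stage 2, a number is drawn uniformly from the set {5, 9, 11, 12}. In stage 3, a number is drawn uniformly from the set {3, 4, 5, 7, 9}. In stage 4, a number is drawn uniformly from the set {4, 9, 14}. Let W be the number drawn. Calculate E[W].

E[W | stage 1] = (5+6+14)/3 = 25/3.
E[W | stage 2] = (5+9+11+12)/4 = 37/4.
E[W | stage 3] = (3+4+5+7+9)/5 = 28/5.
E[W | stage 4] = (4+9+14)/3 = 9.
By the law of total expectation,
E[W] = (1/4)·(25/3) + (1/4)·(37/4) + (1/4)·(28/5) + (1/4)·(9) = 1931/240.

1931/240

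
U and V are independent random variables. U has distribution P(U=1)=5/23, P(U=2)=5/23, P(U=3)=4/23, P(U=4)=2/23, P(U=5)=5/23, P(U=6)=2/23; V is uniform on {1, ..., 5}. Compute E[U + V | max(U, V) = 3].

P(max(U, V) = 3) = 22/115.
Summing (U+V)·P(x,y) over outcomes with max(U, V) = 3 gives 21/23.
E[U + V | max(U, V) = 3] = (21/23) / (22/115) = 105/22.

105/22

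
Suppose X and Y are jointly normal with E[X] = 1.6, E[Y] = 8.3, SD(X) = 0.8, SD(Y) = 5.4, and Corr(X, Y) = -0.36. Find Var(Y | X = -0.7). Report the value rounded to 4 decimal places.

For a bivariate normal, Var(Y | X=x) = σ_Y²(1 − ρ²).
Var(Y | X=-0.7) = (5.4)²·(1 − (-0.36)²) = 29.16·0.8704 = 25.3809.

25.3809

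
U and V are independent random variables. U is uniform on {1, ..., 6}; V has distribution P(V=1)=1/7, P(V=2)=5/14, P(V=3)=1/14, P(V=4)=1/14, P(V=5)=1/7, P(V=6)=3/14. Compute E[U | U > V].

P(U > V) = 37/84.
Summing U·P(x,y) over outcomes with U > V gives 2.
E[U | U > V] = (2) / (37/84) = 168/37.

168/37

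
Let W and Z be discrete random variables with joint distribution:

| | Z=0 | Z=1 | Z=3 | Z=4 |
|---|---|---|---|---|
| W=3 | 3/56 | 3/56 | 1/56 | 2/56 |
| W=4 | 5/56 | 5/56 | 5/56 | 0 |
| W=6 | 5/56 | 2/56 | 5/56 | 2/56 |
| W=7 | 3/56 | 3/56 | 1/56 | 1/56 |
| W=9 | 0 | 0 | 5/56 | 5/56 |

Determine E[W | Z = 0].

5

P(Z = 0) = 2/7.
Σ W·P over the event = 3·(3/56) + 4·(5/56) + 6·(5/56) + 7·(3/56) = 10/7.
E[W | Z = 0] = (10/7) / (2/7) = 5.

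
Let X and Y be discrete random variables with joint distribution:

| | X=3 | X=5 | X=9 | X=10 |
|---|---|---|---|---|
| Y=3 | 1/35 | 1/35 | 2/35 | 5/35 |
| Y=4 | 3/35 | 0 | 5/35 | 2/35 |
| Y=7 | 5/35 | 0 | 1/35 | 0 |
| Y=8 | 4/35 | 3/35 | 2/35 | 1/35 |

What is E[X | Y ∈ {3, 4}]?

150/19

P(Y ∈ {3, 4}) = 19/35.
Σ X·P over the event = 3·(1/35) + 3·(3/35) + 5·(1/35) + 9·(2/35) + 9·(5/35) + 10·(5/35) + 10·(2/35) = 30/7.
E[X | Y ∈ {3, 4}] = (30/7) / (19/35) = 150/19.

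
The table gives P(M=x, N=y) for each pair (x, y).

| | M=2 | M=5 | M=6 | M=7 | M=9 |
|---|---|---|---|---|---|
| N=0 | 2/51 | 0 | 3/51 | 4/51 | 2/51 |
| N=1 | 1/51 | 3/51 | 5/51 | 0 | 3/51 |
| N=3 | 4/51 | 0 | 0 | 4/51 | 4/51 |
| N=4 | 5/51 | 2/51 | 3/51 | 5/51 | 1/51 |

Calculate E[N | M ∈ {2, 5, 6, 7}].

P(M ∈ {2, 5, 6, 7}) = 41/51.
Summing N·P(M=x,N=y) over the conditioning event gives 31/17.
E[N | M ∈ {2, 5, 6, 7}] = (31/17) / (41/51) = 93/41.

93/41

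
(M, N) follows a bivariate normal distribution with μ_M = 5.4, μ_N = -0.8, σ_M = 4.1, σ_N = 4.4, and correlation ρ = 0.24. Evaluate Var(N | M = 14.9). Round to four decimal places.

18.2449

Var(N | M=x) = (1 − ρ²)·σ_N².
Var(N | M=14.9) = (4.4)²·(1 − (0.24)²) = 19.36·0.9424 = 18.2449.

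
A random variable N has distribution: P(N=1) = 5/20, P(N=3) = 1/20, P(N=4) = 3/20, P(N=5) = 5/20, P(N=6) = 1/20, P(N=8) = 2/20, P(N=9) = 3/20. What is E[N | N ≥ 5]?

74/11

P(N ≥ 5) = 11/20.
Σ over the event: 5·1/4 + 6·1/20 + 8·1/10 + 9·3/20 = 37/10.
E[N | N ≥ 5] = (37/10) / (11/20) = 74/11.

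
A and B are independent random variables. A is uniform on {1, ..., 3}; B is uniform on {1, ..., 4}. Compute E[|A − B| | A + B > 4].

4/3

Outcomes with A + B > 4: (1,4), (2,3), (2,4), (3,2), (3,3), (3,4), each with probability 1/12.
E[|A − B| | A + B > 4] = (3 + 1 + 2 + 1 + 0 + 1) / 6 = 4/3.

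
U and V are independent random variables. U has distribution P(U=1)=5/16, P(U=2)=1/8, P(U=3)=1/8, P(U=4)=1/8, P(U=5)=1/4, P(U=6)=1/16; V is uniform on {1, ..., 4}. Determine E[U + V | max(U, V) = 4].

P(max(U, V) = 4) = 17/64.
Summing (U+V)·P(x,y) over outcomes with max(U, V) = 4 gives 103/64.
E[U + V | max(U, V) = 4] = (103/64) / (17/64) = 103/17.

103/17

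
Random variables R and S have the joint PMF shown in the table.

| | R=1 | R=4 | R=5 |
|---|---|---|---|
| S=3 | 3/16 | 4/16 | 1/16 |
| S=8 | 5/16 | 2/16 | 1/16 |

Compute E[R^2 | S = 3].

P(S = 3) = 1/2.
Σ R^2·P over the event = 1·(3/16) + 16·(4/16) + 25·(1/16) = 23/4.
E[R^2 | S = 3] = (23/4) / (1/2) = 23/2.

23/2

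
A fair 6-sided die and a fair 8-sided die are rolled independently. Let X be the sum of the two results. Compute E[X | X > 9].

34/3

P(X > 9) = 5/16.
Σ over the event: 10·5/48 + 11·1/12 + 12·1/16 + 13·1/24 + 14·1/48 = 85/24.
E[X | X > 9] = (85/24) / (5/16) = 34/3.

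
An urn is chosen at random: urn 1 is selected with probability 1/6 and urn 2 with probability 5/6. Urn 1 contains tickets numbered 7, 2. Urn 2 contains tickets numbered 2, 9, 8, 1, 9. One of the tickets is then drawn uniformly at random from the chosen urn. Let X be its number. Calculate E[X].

67/12

E[X | urn 1] = (7+2)/2 = 9/2.
E[X | urn 2] = (2+9+8+1+9)/5 = 29/5.
By the law of total expectation,
E[X] = (1/6)·(9/2) + (5/6)·(29/5) = 67/12.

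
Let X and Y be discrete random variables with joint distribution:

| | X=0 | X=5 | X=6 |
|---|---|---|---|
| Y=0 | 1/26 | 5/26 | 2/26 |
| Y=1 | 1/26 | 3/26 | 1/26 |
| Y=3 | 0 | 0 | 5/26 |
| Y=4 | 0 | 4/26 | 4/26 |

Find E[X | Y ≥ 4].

11/2

P(Y ≥ 4) = 4/13.
Σ X·P over the event = 5·(4/26) + 6·(4/26) = 22/13.
E[X | Y ≥ 4] = (22/13) / (4/13) = 11/2.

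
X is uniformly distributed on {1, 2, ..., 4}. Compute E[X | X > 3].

Given X > 3, X is equally likely to be any of {4}.
E[X | X > 3] = (4) / 1 = 4.

4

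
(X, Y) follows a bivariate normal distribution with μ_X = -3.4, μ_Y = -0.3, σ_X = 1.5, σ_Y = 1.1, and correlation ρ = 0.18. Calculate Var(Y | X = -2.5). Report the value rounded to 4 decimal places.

The conditional variance in a bivariate normal is σ_Y²(1 − ρ²), independent of x.
Var(Y | X=-2.5) = (1.1)²·(1 − (0.18)²) = 1.21·0.9676 = 1.1708.

1.1708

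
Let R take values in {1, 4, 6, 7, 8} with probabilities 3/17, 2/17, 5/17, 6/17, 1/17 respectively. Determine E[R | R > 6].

50/7

P(R > 6) = 7/17.
Σ over the event: 7·6/17 + 8·1/17 = 50/17.
E[R | R > 6] = (50/17) / (7/17) = 50/7.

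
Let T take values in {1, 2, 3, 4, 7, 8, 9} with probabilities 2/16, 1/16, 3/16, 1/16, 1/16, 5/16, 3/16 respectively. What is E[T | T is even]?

46/7

P(T is even) = 7/16.
Σ over the event: 2·1/16 + 4·1/16 + 8·5/16 = 23/8.
E[T | T is even] = (23/8) / (7/16) = 46/7.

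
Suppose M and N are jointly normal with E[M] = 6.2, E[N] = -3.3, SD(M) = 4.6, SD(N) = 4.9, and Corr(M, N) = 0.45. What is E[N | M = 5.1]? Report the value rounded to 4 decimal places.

-3.8273

The regression of N on M has slope ρ·σ_N/σ_M and passes through (μ_M, μ_N).
E[N | M=5.1] = -3.3 + (0.45)·(4.9/4.6)·(5.1 − (6.2)) = -3.3 + (0.47935)·(-1.1) = -3.8273.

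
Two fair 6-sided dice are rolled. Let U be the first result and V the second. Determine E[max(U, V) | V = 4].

9/2

Outcomes with V = 4: (1,4), (2,4), (3,4), (4,4), (5,4), (6,4), each with probability 1/36.
E[max(U, V) | V = 4] = (4 + 4 + 4 + 4 + 5 + 6) / 6 = 9/2.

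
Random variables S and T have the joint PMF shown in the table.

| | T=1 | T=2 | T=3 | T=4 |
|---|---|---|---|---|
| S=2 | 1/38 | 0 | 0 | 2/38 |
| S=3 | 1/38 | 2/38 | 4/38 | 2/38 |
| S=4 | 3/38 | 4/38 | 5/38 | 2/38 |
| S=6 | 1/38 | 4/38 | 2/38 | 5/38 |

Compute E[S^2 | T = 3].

188/11

P(T = 3) = 11/38.
Summing S^2·P(S=x,T=y) over the conditioning event gives 94/19.
E[S^2 | T = 3] = (94/19) / (11/38) = 188/11.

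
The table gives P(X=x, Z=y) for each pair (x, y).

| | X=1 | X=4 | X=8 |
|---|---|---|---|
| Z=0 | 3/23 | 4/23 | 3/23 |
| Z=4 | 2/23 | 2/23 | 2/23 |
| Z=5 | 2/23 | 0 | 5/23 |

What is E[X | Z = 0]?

43/10

P(Z = 0) = 10/23.
Σ X·P over the event = 1·(3/23) + 4·(4/23) + 8·(3/23) = 43/23.
E[X | Z = 0] = (43/23) / (10/23) = 43/10.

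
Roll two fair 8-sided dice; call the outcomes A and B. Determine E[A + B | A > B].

9

P(A > B) = 7/16.
Summing (A+B)·P(x,y) over outcomes with A > B gives 63/16.
E[A + B | A > B] = (63/16) / (7/16) = 9.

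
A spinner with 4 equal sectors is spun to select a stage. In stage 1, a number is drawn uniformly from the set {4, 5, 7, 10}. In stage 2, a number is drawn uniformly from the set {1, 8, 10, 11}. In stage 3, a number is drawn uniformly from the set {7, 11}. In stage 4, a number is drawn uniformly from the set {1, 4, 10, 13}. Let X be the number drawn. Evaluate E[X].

E[X | stage 1] = (4+5+7+10)/4 = 13/2.
E[X | stage 2] = (1+8+10+11)/4 = 15/2.
E[X | stage 3] = (7+11)/2 = 9.
E[X | stage 4] = (1+4+10+13)/4 = 7.
By the law of total expectation,
E[X] = (1/4)·(13/2) + (1/4)·(15/2) + (1/4)·(9) + (1/4)·(7) = 15/2.

15/2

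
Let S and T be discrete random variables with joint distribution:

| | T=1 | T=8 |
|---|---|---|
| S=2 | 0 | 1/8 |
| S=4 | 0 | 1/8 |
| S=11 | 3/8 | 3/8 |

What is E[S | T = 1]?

P(T = 1) = 3/8.
Σ S·P over the event = 11·(3/8) = 33/8.
E[S | T = 1] = (33/8) / (3/8) = 11.

11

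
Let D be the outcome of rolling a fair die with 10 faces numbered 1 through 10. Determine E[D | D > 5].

Given D > 5, D is equally likely to be any of {6, 7, 8, 9, 10}.
E[D | D > 5] = (6 + 7 + 8 + 9 + 10) / 5 = 8.

8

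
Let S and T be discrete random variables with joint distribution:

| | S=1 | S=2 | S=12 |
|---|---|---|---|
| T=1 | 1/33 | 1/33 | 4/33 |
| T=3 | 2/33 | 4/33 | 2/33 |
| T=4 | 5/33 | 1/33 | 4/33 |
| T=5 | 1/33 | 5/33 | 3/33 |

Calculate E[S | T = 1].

17/2

P(T = 1) = 2/11.
Σ S·P over the event = 1·(1/33) + 2·(1/33) + 12·(4/33) = 17/11.
E[S | T = 1] = (17/11) / (2/11) = 17/2.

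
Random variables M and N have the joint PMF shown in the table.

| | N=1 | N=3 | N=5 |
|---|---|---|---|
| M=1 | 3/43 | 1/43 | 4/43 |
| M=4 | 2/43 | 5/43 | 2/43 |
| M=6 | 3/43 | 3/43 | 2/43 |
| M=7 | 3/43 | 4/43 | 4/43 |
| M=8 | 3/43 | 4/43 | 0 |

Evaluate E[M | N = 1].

37/7

P(N = 1) = 14/43.
Summing M·P(M=x,N=y) over the conditioning event gives 74/43.
E[M | N = 1] = (74/43) / (14/43) = 37/7.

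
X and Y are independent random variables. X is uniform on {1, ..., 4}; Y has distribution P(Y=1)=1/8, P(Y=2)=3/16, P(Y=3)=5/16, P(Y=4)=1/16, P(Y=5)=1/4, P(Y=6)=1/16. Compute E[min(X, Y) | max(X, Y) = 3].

P(max(X, Y) = 3) = 5/16.
Summing min(X,Y)·P(x,y) over outcomes with max(X, Y) = 3 gives 19/32.
E[min(X, Y) | max(X, Y) = 3] = (19/32) / (5/16) = 19/10.

19/10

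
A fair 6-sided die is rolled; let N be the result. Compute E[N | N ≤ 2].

3/2

Given N ≤ 2, N is equally likely to be any of {1, 2}.
E[N | N ≤ 2] = (1 + 2) / 2 = 3/2.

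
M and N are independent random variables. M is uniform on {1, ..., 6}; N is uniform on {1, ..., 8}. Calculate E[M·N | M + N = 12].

103/3

P(M + N = 12) = 1/16.
Summing MN·P(x,y) over outcomes with M + N = 12 gives 103/48.
E[M·N | M + N = 12] = (103/48) / (1/16) = 103/3.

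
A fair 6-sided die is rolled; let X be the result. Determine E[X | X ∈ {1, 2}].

P(X ∈ {1, 2}) = 1/3.
Σ over the event: 1·1/6 + 2·1/6 = 1/2.
E[X | X ∈ {1, 2}] = (1/2) / (1/3) = 3/2.

3/2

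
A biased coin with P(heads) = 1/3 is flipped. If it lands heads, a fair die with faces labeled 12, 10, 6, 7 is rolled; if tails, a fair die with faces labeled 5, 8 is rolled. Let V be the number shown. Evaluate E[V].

29/4

E[V | heads] = (12+10+6+7)/4 = 35/4.
E[V | tails] = (5+8)/2 = 13/2.
E[V] = (1/3)·(35/4) + (2/3)·(13/2) = 29/4.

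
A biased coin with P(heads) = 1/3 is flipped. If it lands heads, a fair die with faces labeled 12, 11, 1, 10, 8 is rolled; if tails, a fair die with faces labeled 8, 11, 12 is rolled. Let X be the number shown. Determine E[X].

436/45

E[X | heads] = (12+11+1+10+8)/5 = 42/5.
E[X | tails] = (8+11+12)/3 = 31/3.
E[X] = (1/3)·(42/5) + (2/3)·(31/3) = 436/45.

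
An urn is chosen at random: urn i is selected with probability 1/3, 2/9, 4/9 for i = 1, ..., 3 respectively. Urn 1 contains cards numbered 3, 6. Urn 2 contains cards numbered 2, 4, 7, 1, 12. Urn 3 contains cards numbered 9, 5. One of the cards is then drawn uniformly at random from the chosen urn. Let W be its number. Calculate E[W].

E[W | urn 1] = (3+6)/2 = 9/2.
E[W | urn 2] = (2+4+7+1+12)/5 = 26/5.
E[W | urn 3] = (9+5)/2 = 7.
E[W] = (1/3)·(9/2) + (2/9)·(26/5) + (4/9)·(7) = 173/30.

173/30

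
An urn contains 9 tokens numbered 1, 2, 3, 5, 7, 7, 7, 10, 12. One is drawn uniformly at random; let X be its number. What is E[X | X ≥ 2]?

P(X ≥ 2) = 8/9.
Σ over the event: 2·1/9 + 3·1/9 + 5·1/9 + 7·1/3 + 10·1/9 + 12·1/9 = 53/9.
E[X | X ≥ 2] = (53/9) / (8/9) = 53/8.

53/8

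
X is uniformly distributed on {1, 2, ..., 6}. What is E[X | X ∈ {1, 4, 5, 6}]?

P(X ∈ {1, 4, 5, 6}) = 2/3.
Σ over the event: 1·1/6 + 4·1/6 + 5·1/6 + 6·1/6 = 8/3.
E[X | X ∈ {1, 4, 5, 6}] = (8/3) / (2/3) = 4.

4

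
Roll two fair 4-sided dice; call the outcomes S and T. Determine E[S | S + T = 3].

3/2

Outcomes with S + T = 3: (1,2), (2,1), each with probability 1/16.
E[S | S + T = 3] = (1 + 2) / 2 = 3/2.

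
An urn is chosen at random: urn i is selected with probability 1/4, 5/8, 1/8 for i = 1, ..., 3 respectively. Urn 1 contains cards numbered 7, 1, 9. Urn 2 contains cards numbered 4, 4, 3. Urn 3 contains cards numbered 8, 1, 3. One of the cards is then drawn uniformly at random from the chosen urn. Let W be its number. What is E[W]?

101/24

E[W | urn 1] = (7+1+9)/3 = 17/3.
E[W | urn 2] = (4+4+3)/3 = 11/3.
E[W | urn 3] = (8+1+3)/3 = 4.
By the law of total expectation,
E[W] = (1/4)·(17/3) + (5/8)·(11/3) + (1/8)·(4) = 101/24.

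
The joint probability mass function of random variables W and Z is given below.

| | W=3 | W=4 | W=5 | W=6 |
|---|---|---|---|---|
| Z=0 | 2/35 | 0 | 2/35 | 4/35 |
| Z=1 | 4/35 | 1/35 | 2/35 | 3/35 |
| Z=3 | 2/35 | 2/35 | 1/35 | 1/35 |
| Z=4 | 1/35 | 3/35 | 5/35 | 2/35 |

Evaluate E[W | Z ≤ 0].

P(Z ≤ 0) = 8/35.
Σ W·P over the event = 3·(2/35) + 5·(2/35) + 6·(4/35) = 8/7.
E[W | Z ≤ 0] = (8/7) / (8/35) = 5.

5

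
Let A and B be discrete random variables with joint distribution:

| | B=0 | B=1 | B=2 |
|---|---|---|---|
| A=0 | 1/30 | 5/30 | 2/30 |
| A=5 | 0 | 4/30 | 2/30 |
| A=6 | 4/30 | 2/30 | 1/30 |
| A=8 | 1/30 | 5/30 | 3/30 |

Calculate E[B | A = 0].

9/8

P(A = 0) = 4/15.
Σ B·P over the event = 0·(1/30) + 1·(5/30) + 2·(2/30) = 3/10.
E[B | A = 0] = (3/10) / (4/15) = 9/8.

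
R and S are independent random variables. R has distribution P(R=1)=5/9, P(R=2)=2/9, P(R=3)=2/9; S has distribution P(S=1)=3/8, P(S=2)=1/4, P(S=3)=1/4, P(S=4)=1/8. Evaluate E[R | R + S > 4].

47/21

P(R + S > 4) = 7/24.
Summing R·P(x,y) over outcomes with R + S > 4 gives 47/72.
E[R | R + S > 4] = (47/72) / (7/24) = 47/21.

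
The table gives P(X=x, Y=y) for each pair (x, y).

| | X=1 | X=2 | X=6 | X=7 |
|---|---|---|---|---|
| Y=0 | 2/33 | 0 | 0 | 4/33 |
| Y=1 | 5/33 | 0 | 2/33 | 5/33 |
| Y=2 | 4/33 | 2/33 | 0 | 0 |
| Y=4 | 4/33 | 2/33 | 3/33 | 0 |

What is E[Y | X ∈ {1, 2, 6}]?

55/24

P(X ∈ {1, 2, 6}) = 8/11.
Σ Y·P over the event = 0·(2/33) + 1·(5/33) + 2·(4/33) + 4·(4/33) + 2·(2/33) + 4·(2/33) + 1·(2/33) + 4·(3/33) = 5/3.
E[Y | X ∈ {1, 2, 6}] = (5/3) / (8/11) = 55/24.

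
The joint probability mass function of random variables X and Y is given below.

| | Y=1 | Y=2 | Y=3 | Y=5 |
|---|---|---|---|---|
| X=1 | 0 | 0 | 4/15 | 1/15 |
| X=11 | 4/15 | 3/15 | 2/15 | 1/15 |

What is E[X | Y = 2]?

11

P(Y = 2) = 1/5.
Σ X·P over the event = 11·(3/15) = 11/5.
E[X | Y = 2] = (11/5) / (1/5) = 11.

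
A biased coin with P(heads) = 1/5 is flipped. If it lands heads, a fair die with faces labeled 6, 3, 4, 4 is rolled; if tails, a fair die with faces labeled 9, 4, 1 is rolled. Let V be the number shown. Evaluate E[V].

55/12

E[V | heads] = (6+3+4+4)/4 = 17/4.
E[V | tails] = (9+4+1)/3 = 14/3.
By the law of total expectation,
E[V] = (1/5)·(17/4) + (4/5)·(14/3) = 55/12.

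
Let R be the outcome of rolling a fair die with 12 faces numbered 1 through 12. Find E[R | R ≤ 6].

7/2

Given R ≤ 6, R is equally likely to be any of {1, 2, 3, 4, 5, 6}.
E[R | R ≤ 6] = (1 + 2 + 3 + 4 + 5 + 6) / 6 = 7/2.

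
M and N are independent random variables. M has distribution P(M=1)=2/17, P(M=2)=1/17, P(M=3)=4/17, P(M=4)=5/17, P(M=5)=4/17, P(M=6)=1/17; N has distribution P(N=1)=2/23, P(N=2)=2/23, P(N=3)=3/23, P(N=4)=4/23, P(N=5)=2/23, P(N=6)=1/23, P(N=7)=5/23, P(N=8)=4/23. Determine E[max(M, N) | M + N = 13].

163/21

P(M + N = 13) = 21/391.
Summing max(M,N)·P(x,y) over outcomes with M + N = 13 gives 163/391.
E[max(M, N) | M + N = 13] = (163/391) / (21/391) = 163/21.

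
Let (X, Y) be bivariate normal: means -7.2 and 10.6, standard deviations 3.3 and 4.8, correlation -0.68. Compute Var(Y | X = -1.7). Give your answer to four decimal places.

For a bivariate normal, Var(Y | X=x) = σ_Y²(1 − ρ²).
Var(Y | X=-1.7) = (4.8)²·(1 − (-0.68)²) = 23.04·0.5376 = 12.3863.

12.3863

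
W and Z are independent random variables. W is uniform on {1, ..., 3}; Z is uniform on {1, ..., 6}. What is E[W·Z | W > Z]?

11/3

Outcomes with W > Z: (2,1), (3,1), (3,2), each with probability 1/18.
E[W·Z | W > Z] = (2 + 3 + 6) / 3 = 11/3.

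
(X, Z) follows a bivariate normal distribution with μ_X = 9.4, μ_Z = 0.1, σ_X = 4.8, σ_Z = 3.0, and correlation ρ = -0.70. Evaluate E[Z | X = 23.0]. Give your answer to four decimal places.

E[Z | X=x] = μ_Z + ρ(σ_Z/σ_X)(x − μ_X) for jointly normal variables.
E[Z | X=23.0] = 0.1 + (-0.70)·(3.0/4.8)·(23.0 − (9.4)) = 0.1 + (-0.4375)·(13.6) = -5.8500.

-5.8500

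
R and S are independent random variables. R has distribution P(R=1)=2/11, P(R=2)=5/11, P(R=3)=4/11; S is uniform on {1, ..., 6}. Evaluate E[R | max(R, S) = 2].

11/6

P(max(R, S) = 2) = 2/11.
Summing R·P(x,y) over outcomes with max(R, S) = 2 gives 1/3.
E[R | max(R, S) = 2] = (1/3) / (2/11) = 11/6.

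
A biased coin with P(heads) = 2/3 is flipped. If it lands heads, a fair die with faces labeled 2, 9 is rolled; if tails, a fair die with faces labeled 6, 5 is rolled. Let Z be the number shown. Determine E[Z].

E[Z | heads] = (2+9)/2 = 11/2.
E[Z | tails] = (6+5)/2 = 11/2.
By the law of total expectation,
E[Z] = (2/3)·(11/2) + (1/3)·(11/2) = 11/2.

11/2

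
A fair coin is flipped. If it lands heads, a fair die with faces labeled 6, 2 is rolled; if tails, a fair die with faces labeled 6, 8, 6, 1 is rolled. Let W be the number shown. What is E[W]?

37/8

E[W | heads] = (6+2)/2 = 4.
E[W | tails] = (6+8+6+1)/4 = 21/4.
By the law of total expectation,
E[W] = (1/2)·(4) + (1/2)·(21/4) = 37/8.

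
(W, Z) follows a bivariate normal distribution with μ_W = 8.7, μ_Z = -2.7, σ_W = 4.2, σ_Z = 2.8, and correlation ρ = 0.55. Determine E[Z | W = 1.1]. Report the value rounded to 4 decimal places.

E[Z | W=x] = μ_Z + ρ(σ_Z/σ_W)(x − μ_W) for jointly normal variables.
E[Z | W=1.1] = -2.7 + (0.55)·(2.8/4.2)·(1.1 − (8.7)) = -2.7 + (0.36667)·(-7.6) = -5.4867.

-5.4867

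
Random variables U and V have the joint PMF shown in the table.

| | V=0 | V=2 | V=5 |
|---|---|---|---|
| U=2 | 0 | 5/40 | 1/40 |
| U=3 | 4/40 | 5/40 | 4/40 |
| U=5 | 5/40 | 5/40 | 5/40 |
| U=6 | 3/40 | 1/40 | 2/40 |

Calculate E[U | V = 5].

P(V = 5) = 3/10.
Σ U·P over the event = 2·(1/40) + 3·(4/40) + 5·(5/40) + 6·(2/40) = 51/40.
E[U | V = 5] = (51/40) / (3/10) = 17/4.

17/4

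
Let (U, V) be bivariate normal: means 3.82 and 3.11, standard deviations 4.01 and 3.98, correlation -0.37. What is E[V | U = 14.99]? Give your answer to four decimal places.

-0.9920

For a bivariate normal, E[V | U=x] = μ_V + ρ·(σ_V/σ_U)·(x − μ_U).
E[V | U=14.99] = 3.11 + (-0.37)·(3.98/4.01)·(14.99 − (3.82)) = 3.11 + (-0.36723)·(11.17) = -0.9920.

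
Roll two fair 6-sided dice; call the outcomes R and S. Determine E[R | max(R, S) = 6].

51/11

P(max(R, S) = 6) = 11/36.
Summing R·P(x,y) over outcomes with max(R, S) = 6 gives 17/12.
E[R | max(R, S) = 6] = (17/12) / (11/36) = 51/11.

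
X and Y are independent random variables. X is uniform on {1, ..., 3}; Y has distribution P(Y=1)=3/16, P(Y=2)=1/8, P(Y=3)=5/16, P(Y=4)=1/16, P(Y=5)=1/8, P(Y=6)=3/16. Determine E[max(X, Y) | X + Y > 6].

P(X + Y > 6) = 7/24.
Summing max(X,Y)·P(x,y) over outcomes with X + Y > 6 gives 13/8.
E[max(X, Y) | X + Y > 6] = (13/8) / (7/24) = 39/7.

39/7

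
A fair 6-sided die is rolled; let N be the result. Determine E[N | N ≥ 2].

4

Given N ≥ 2, N is equally likely to be any of {2, 3, 4, 5, 6}.
E[N | N ≥ 2] = (2 + 3 + 4 + 5 + 6) / 5 = 4.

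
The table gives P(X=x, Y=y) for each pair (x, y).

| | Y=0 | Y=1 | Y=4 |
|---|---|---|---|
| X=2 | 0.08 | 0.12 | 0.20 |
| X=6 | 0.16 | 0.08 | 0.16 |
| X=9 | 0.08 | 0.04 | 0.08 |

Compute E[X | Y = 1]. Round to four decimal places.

P(Y = 1) = 0.24.
Σ X·P over the event = 2·(0.12) + 6·(0.08) + 9·(0.04) = 1.08.
E[X | Y = 1] = (1.08) / (0.24) = 4.5000.

4.5000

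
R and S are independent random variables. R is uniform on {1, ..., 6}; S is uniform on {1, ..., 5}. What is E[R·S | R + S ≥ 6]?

P(R + S ≥ 6) = 2/3.
Summing RS·P(x,y) over outcomes with R + S ≥ 6 gives 28/3.
E[R·S | R + S ≥ 6] = (28/3) / (2/3) = 14.

14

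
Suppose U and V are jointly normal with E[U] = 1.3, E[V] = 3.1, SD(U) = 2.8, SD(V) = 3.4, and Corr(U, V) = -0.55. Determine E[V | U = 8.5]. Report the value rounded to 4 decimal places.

-1.7086

E[V | U=x] = μ_V + ρ(σ_V/σ_U)(x − μ_U) for jointly normal variables.
E[V | U=8.5] = 3.1 + (-0.55)·(3.4/2.8)·(8.5 − (1.3)) = 3.1 + (-0.66786)·(7.2) = -1.7086.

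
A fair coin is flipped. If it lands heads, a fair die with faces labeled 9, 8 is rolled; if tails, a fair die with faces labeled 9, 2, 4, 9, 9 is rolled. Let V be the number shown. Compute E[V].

E[V | heads] = (9+8)/2 = 17/2.
E[V | tails] = (9+2+4+9+9)/5 = 33/5.
By the law of total expectation,
E[V] = (1/2)·(17/2) + (1/2)·(33/5) = 151/20.

151/20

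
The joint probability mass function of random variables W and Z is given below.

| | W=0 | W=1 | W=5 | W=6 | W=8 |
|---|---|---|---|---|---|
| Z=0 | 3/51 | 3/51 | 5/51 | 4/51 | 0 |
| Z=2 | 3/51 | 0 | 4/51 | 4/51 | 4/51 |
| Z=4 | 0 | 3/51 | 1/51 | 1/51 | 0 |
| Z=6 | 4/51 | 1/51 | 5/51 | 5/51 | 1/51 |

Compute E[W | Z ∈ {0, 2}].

P(Z ∈ {0, 2}) = 10/17.
Σ W·P over the event = 0·(3/51) + 0·(3/51) + 1·(3/51) + 5·(5/51) + 5·(4/51) + 6·(4/51) + 6·(4/51) + 8·(4/51) = 128/51.
E[W | Z ∈ {0, 2}] = (128/51) / (10/17) = 64/15.

64/15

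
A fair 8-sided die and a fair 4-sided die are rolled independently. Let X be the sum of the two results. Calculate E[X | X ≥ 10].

32/3

P(X ≥ 10) = 3/16.
Σ over the event: 10·3/32 + 11·1/16 + 12·1/32 = 2.
E[X | X ≥ 10] = (2) / (3/16) = 32/3.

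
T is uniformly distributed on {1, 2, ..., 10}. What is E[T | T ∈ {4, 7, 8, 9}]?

P(T ∈ {4, 7, 8, 9}) = 2/5.
Σ over the event: 4·1/10 + 7·1/10 + 8·1/10 + 9·1/10 = 14/5.
E[T | T ∈ {4, 7, 8, 9}] = (14/5) / (2/5) = 7.

7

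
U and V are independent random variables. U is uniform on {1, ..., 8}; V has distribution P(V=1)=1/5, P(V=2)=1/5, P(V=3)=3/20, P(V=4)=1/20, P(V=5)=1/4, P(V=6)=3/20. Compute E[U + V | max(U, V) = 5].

P(max(U, V) = 5) = 37/160.
Summing (U+V)·P(x,y) over outcomes with max(U, V) = 5 gives 57/32.
E[U + V | max(U, V) = 5] = (57/32) / (37/160) = 285/37.

285/37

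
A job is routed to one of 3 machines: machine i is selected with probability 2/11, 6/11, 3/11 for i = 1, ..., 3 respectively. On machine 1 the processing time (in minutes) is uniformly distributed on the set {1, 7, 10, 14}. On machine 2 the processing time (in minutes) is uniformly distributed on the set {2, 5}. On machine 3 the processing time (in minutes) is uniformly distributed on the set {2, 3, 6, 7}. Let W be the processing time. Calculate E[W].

E[W | machine 1] = (1+7+10+14)/4 = 8.
E[W | machine 2] = (2+5)/2 = 7/2.
E[W | machine 3] = (2+3+6+7)/4 = 9/2.
E[W] = (2/11)·(8) + (6/11)·(7/2) + (3/11)·(9/2) = 101/22.

101/22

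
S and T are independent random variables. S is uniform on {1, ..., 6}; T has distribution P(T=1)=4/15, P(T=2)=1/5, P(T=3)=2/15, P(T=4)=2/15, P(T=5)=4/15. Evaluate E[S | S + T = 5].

P(S + T = 5) = 11/90.
Summing S·P(x,y) over outcomes with S + T = 5 gives 31/90.
E[S | S + T = 5] = (31/90) / (11/90) = 31/11.

31/11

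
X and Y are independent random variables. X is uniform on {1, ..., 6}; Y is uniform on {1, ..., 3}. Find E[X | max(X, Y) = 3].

12/5

Outcomes with max(X, Y) = 3: (1,3), (2,3), (3,1), (3,2), (3,3), each with probability 1/18.
E[X | max(X, Y) = 3] = (1 + 2 + 3 + 3 + 3) / 5 = 12/5.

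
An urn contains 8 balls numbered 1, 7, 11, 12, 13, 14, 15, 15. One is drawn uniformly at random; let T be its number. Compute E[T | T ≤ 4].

P(T ≤ 4) = 1/8.
Σ over the event: 1·1/8 = 1/8.
E[T | T ≤ 4] = (1/8) / (1/8) = 1.

1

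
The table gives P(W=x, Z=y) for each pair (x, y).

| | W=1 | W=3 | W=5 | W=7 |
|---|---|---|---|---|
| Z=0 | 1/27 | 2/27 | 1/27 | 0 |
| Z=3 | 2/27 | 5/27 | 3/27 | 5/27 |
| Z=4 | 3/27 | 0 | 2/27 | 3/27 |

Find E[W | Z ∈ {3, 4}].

101/23

P(Z ∈ {3, 4}) = 23/27.
Σ W·P over the event = 1·(2/27) + 1·(3/27) + 3·(5/27) + 5·(3/27) + 5·(2/27) + 7·(5/27) + 7·(3/27) = 101/27.
E[W | Z ∈ {3, 4}] = (101/27) / (23/27) = 101/23.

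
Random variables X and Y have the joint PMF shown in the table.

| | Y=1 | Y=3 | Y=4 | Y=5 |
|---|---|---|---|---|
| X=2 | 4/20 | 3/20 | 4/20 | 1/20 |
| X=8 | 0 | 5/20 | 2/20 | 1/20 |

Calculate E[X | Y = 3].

P(Y = 3) = 2/5.
Σ X·P over the event = 2·(3/20) + 8·(5/20) = 23/10.
E[X | Y = 3] = (23/10) / (2/5) = 23/4.

23/4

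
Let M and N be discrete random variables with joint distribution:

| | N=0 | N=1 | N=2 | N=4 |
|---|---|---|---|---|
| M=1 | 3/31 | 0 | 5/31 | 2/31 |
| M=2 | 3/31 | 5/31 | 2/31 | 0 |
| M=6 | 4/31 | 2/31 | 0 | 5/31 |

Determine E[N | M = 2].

P(M = 2) = 10/31.
Σ N·P over the event = 0·(3/31) + 1·(5/31) + 2·(2/31) = 9/31.
E[N | M = 2] = (9/31) / (10/31) = 9/10.

9/10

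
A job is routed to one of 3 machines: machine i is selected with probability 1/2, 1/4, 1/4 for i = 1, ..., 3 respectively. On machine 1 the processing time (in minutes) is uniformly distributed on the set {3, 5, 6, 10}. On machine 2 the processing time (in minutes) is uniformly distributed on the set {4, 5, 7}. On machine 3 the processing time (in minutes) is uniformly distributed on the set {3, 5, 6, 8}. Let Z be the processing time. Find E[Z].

137/24

E[Z | machine 1] = (3+5+6+10)/4 = 6.
E[Z | machine 2] = (4+5+7)/3 = 16/3.
E[Z | machine 3] = (3+5+6+8)/4 = 11/2.
By the law of total expectation,
E[Z] = (1/2)·(6) + (1/4)·(16/3) + (1/4)·(11/2) = 137/24.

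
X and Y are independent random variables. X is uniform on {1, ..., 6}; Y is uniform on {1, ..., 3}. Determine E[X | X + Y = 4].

2

Outcomes with X + Y = 4: (1,3), (2,2), (3,1), each with probability 1/18.
E[X | X + Y = 4] = (1 + 2 + 3) / 3 = 2.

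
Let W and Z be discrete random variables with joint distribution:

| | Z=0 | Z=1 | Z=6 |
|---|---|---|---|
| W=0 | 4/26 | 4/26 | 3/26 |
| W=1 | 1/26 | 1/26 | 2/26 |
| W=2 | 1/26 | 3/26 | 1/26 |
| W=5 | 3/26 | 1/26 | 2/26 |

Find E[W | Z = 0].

P(Z = 0) = 9/26.
Σ W·P over the event = 0·(4/26) + 1·(1/26) + 2·(1/26) + 5·(3/26) = 9/13.
E[W | Z = 0] = (9/13) / (9/26) = 2.

2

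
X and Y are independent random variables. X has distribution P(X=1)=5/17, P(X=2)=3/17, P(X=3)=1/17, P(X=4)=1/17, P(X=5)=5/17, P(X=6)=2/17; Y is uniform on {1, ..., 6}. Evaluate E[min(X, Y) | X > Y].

46/19

P(X > Y) = 19/51.
Summing min(X,Y)·P(x,y) over outcomes with X > Y gives 46/51.
E[min(X, Y) | X > Y] = (46/51) / (19/51) = 46/19.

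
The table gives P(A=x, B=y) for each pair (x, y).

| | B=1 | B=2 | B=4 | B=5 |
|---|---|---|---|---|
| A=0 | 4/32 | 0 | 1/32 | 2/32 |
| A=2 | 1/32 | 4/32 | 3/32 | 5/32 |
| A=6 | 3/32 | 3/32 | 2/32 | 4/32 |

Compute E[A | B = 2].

26/7

P(B = 2) = 7/32.
Σ A·P over the event = 2·(4/32) + 6·(3/32) = 13/16.
E[A | B = 2] = (13/16) / (7/32) = 26/7.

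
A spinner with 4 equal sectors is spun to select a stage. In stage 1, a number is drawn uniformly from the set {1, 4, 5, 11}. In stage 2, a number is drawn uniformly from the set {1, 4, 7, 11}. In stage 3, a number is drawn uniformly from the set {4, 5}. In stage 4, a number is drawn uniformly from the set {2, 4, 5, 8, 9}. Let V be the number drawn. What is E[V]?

E[V | stage 1] = (1+4+5+11)/4 = 21/4.
E[V | stage 2] = (1+4+7+11)/4 = 23/4.
E[V | stage 3] = (4+5)/2 = 9/2.
E[V | stage 4] = (2+4+5+8+9)/5 = 28/5.
E[V] = (1/4)·(21/4) + (1/4)·(23/4) + (1/4)·(9/2) + (1/4)·(28/5) = 211/40.

211/40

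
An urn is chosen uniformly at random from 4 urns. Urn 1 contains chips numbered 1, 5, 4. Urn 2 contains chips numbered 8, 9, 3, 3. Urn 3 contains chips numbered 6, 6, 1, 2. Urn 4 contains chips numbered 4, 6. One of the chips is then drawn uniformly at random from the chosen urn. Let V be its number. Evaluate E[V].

107/24

E[V | urn 1] = (1+5+4)/3 = 10/3.
E[V | urn 2] = (8+9+3+3)/4 = 23/4.
E[V | urn 3] = (6+6+1+2)/4 = 15/4.
E[V | urn 4] = (4+6)/2 = 5.
By the law of total expectation,
E[V] = (1/4)·(10/3) + (1/4)·(23/4) + (1/4)·(15/4) + (1/4)·(5) = 107/24.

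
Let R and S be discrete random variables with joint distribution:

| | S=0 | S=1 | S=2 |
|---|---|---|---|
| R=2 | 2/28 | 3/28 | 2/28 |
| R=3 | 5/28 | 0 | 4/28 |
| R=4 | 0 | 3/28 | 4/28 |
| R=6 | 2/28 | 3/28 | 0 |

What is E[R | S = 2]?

P(S = 2) = 5/14.
Σ R·P over the event = 2·(2/28) + 3·(4/28) + 4·(4/28) = 8/7.
E[R | S = 2] = (8/7) / (5/14) = 16/5.

16/5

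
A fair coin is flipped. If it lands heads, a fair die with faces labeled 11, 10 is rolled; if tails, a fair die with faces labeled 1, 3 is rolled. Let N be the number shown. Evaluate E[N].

25/4

E[N | heads] = (11+10)/2 = 21/2.
E[N | tails] = (1+3)/2 = 2.
By the law of total expectation,
E[N] = (1/2)·(21/2) + (1/2)·(2) = 25/4.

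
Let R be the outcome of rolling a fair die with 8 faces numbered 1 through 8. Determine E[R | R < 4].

Given R < 4, R is equally likely to be any of {1, 2, 3}.
E[R | R < 4] = (1 + 2 + 3) / 3 = 2.

2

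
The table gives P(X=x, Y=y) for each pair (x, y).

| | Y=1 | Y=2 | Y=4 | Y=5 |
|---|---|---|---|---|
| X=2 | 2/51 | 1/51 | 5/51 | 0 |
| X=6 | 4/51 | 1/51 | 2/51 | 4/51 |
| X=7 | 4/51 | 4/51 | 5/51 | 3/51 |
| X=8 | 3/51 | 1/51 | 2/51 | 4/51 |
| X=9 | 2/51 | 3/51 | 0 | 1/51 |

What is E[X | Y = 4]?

P(Y = 4) = 14/51.
Σ X·P over the event = 2·(5/51) + 6·(2/51) + 7·(5/51) + 8·(2/51) = 73/51.
E[X | Y = 4] = (73/51) / (14/51) = 73/14.

73/14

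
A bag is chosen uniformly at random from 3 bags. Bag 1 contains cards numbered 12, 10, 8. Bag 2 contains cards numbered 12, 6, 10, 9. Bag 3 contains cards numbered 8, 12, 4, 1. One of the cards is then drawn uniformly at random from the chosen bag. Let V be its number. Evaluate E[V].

17/2

E[V | bag 1] = (12+10+8)/3 = 10.
E[V | bag 2] = (12+6+10+9)/4 = 37/4.
E[V | bag 3] = (8+12+4+1)/4 = 25/4.
By the law of total expectation,
E[V] = (1/3)·(10) + (1/3)·(37/4) + (1/3)·(25/4) = 17/2.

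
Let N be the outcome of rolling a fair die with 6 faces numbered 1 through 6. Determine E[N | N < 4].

Given N < 4, N is equally likely to be any of {1, 2, 3}.
E[N | N < 4] = (1 + 2 + 3) / 3 = 2.

2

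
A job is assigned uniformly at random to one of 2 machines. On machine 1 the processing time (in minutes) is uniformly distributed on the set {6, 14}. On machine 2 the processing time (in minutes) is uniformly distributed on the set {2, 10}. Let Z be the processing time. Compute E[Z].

E[Z | machine 1] = (6+14)/2 = 10.
E[Z | machine 2] = (2+10)/2 = 6.
E[Z] = (1/2)·(10) + (1/2)·(6) = 8.

8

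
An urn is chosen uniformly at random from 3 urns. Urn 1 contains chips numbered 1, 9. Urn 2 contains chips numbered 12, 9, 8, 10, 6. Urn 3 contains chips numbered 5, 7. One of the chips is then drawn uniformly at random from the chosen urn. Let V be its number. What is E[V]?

E[V | urn 1] = (1+9)/2 = 5.
E[V | urn 2] = (12+9+8+10+6)/5 = 9.
E[V | urn 3] = (5+7)/2 = 6.
E[V] = (1/3)·(5) + (1/3)·(9) + (1/3)·(6) = 20/3.

20/3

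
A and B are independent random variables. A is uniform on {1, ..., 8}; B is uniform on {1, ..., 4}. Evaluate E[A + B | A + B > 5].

P(A + B > 5) = 11/16.
Summing (A+B)·P(x,y) over outcomes with A + B > 5 gives 23/4.
E[A + B | A + B > 5] = (23/4) / (11/16) = 92/11.

92/11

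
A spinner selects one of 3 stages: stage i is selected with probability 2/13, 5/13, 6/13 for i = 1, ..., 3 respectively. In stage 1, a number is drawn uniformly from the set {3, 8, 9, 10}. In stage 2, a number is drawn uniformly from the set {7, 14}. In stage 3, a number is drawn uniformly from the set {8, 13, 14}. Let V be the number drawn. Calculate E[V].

275/26

E[V | stage 1] = (3+8+9+10)/4 = 15/2.
E[V | stage 2] = (7+14)/2 = 21/2.
E[V | stage 3] = (8+13+14)/3 = 35/3.
E[V] = (2/13)·(15/2) + (5/13)·(21/2) + (6/13)·(35/3) = 275/26.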